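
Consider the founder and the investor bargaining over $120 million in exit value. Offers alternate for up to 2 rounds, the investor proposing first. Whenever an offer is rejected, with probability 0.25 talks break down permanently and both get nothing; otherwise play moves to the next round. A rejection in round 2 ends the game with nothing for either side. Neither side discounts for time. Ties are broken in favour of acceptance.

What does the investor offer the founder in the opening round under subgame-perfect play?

90

Round 2 (the founder proposes): the investor will accept anything ≥ 0, so the founder offers 0 and keeps 120.
Round 1 (the investor proposes): rejecting gives the founder an expected 0.75 × 120 = 90. The investor offers 90 and keeps 120 − 90 = 30.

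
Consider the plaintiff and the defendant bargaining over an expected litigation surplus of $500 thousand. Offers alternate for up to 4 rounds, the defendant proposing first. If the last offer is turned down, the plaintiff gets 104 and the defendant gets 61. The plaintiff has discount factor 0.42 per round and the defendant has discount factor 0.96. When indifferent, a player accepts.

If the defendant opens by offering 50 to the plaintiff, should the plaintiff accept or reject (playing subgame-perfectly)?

Work out the plaintiff's continuation value if the offer is rejected.
Round 4 (the plaintiff proposes): the defendant gets 61 if talks fail, so the plaintiff offers 61 and keeps 439.
Round 3 (the defendant proposes): the plaintiff can get 439 next round, worth 0.42 × 439 = 184.38 now. The defendant offers 184.38 and keeps 500 − 184.38 = 315.62.
Round 2 (the plaintiff proposes): the defendant can get 315.62 next round, worth 0.96 × 315.62 = 302.9952 now; the plaintiff offers that and keeps 197.0048.
So by rejecting in round 1, the plaintiff gets 197.0048 next round, worth 0.42 × 197.0048 = 82.742016 now.
Offer 50 < 82.742016, so the plaintiff rejects.

Reject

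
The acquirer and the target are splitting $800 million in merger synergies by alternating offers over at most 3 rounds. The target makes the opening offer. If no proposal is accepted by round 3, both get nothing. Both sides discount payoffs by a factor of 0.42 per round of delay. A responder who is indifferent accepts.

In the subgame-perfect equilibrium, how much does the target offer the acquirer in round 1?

Work backward from the last round.
Round 3 (the target proposes): the acquirer will accept anything ≥ 0, so the target offers 0 and keeps 800.
Round 2 (the acquirer proposes): the target can get 800 next round, worth 0.42 × 800 = 336 now. The acquirer offers 336 and keeps 800 − 336 = 464.
Round 1 (the target proposes): the acquirer can get 464 next round, worth 0.42 × 464 = 194.88 now, so the target offers 194.88, keeping 605.12.

194.88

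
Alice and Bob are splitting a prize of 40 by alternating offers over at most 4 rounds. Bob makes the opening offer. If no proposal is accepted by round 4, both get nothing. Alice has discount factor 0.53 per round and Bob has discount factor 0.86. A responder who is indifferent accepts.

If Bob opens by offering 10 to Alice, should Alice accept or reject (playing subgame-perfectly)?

Reject

Round 4 (Alice proposes): Bob will accept anything ≥ 0, so Alice offers 0 and keeps 40.
Round 3 (Bob proposes): Alice can get 40 next round, worth 0.53 × 40 = 21.2 now; Bob offers that and keeps 18.8.
Round 2 (Alice proposes): Bob can get 18.8 next round, worth 0.86 × 18.8 = 16.168 now. Alice offers 16.168 and keeps 40 − 16.168 = 23.832.
So by rejecting in round 1, Alice gets 23.832 next round, worth 0.53 × 23.832 = 12.63096 now.
Offer 10 < 12.63096, so Alice rejects.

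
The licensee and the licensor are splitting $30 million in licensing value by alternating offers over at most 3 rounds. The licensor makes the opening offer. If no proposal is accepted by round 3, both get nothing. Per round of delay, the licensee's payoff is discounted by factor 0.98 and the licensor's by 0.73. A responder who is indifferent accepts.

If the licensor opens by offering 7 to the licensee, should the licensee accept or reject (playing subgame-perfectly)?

Round 3 (the licensor proposes): rejection yields 0 for the licensee; the licensor offers 0 and keeps 30.
Round 2 (the licensee proposes): the licensor can get 30 next round, worth 0.73 × 30 = 21.9 now, so the licensee offers 21.9, keeping 8.1.
So by rejecting in round 1, the licensee gets 8.1 next round, worth 0.98 × 8.1 = 7.938 now.
Offer 7 < 7.938, so the licensee rejects.

Reject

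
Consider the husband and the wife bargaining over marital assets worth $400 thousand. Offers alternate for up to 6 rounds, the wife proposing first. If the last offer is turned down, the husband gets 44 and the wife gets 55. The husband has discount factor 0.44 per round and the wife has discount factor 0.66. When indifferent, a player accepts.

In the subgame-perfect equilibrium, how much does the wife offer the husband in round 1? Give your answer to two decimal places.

Solve by backward induction from round 6.
Round 6 (the husband proposes): the wife gets 55 if talks fail, so the husband offers 55 and keeps 345.
Round 5 (the wife proposes): the husband can get 345 next round, worth 0.44 × 345 = 151.8 now, so the wife offers 151.8, keeping 248.2.
Round 4 (the husband proposes): the wife can get 248.2 next round, worth 0.66 × 248.2 = 163.812 now, so the husband offers 163.812, keeping 236.188.
Round 3 (the wife proposes): the husband can get 236.188 next round, worth 0.44 × 236.188 = 103.92272 now, so the wife offers 103.92272, keeping 296.07728.
Round 2 (the husband proposes): the wife can get 296.07728 next round, worth 0.66 × 296.07728 = 195.4110048 now; the husband offers that and keeps 204.5889952.
Round 1 (the wife proposes): the husband can get 204.5889952 next round, worth 0.44 × 204.5889952 = 90.019157888 now. The wife offers 90.019157888 and keeps 400 − 90.019157888 = 309.980842112.

90.02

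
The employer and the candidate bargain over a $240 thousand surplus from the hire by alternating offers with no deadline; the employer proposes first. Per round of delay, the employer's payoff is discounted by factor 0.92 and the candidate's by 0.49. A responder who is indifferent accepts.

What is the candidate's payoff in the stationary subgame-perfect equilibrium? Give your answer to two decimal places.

Let x be the employer's share when the employer proposes and y be the candidate's share when the candidate proposes.
The candidate accepts iff offered ≥ 0.49·y, so x = 240 − 0.49y. Symmetrically y = 240 − 0.92x.
Substituting: x = 240 − 0.49(240 − 0.92x), giving x(1 − 0.92·0.49) = 240(1 − 0.49).
So x = 240 × 0.51 / 0.5492 ≈ 222.8696, and the candidate receives 240 − x ≈ 17.1304.

17.13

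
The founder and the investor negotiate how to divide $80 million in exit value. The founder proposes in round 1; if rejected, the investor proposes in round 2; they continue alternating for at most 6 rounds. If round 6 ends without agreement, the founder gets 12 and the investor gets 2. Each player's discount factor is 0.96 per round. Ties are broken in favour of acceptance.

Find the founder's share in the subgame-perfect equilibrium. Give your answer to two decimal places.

Round 6 (the investor proposes): the founder gets 12 if talks fail, so the investor offers 12 and keeps 68.
Round 5 (the founder proposes): the investor can get 68 next round, worth 0.96 × 68 = 65.28 now. The founder offers 65.28 and keeps 80 − 65.28 = 14.72.
Round 4 (the investor proposes): the founder can get 14.72 next round, worth 0.96 × 14.72 = 14.1312 now. The investor offers 14.1312 and keeps 80 − 14.1312 = 65.8688.
Round 3 (the founder proposes): the investor can get 65.8688 next round, worth 0.96 × 65.8688 = 63.234048 now; the founder offers that and keeps 16.765952.
Round 2 (the investor proposes): the founder can get 16.765952 next round, worth 0.96 × 16.765952 = 16.09531392 now, so the investor offers 16.09531392, keeping 63.90468608.
Round 1 (the founder proposes): the investor can get 63.90468608 next round, worth 0.96 × 63.90468608 = 61.3484986368 now. The founder offers 61.3484986368 and keeps 80 − 61.3484986368 = 18.6515013632.

18.65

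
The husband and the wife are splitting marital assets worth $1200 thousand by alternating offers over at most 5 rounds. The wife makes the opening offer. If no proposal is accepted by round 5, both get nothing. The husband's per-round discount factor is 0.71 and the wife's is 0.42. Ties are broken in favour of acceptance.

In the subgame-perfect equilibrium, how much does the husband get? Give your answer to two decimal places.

Round 5 (the wife proposes): rejection yields 0 for the husband; the wife offers 0 and keeps 1200.
Round 4 (the husband proposes): the wife can get 1200 next round, worth 0.42 × 1200 = 504 now; the husband offers that and keeps 696.
Round 3 (the wife proposes): the husband can get 696 next round, worth 0.71 × 696 = 494.16 now, so the wife offers 494.16, keeping 705.84.
Round 2 (the husband proposes): the wife can get 705.84 next round, worth 0.42 × 705.84 = 296.4528 now, so the husband offers 296.4528, keeping 903.5472.
Round 1 (the wife proposes): the husband can get 903.5472 next round, worth 0.71 × 903.5472 = 641.518512 now, so the wife offers 641.518512, keeping 558.481488.

641.52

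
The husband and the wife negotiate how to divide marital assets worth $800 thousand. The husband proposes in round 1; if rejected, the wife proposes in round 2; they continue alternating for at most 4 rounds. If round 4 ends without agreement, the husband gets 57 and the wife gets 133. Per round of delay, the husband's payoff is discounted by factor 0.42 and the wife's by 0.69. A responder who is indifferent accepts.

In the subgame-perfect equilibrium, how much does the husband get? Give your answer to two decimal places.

331.27

Round 4 (the wife proposes): the husband gets 57 if talks fail, so the wife offers 57 and keeps 743.
Round 3 (the husband proposes): the wife can get 743 next round, worth 0.69 × 743 = 512.67 now, so the husband offers 512.67, keeping 287.33.
Round 2 (the wife proposes): the husband can get 287.33 next round, worth 0.42 × 287.33 = 120.6786 now, so the wife offers 120.6786, keeping 679.3214.
Round 1 (the husband proposes): the wife can get 679.3214 next round, worth 0.69 × 679.3214 = 468.731766 now, so the husband offers 468.731766, keeping 331.268234.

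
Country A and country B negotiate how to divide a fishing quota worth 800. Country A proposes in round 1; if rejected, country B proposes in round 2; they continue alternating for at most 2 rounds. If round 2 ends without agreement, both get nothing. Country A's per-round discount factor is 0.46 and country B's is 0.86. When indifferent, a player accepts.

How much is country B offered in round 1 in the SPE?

Round 2 (country B proposes): country A will accept anything ≥ 0, so country B offers 0 and keeps 800.
Round 1 (country A proposes): country B can get 800 next round, worth 0.86 × 800 = 688 now. Country A offers 688 and keeps 800 − 688 = 112.

688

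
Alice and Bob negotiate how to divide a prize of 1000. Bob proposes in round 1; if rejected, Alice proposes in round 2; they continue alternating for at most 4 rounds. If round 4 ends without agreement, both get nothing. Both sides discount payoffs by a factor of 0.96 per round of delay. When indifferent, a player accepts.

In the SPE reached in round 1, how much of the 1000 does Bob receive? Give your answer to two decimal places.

Round 4 (Alice proposes): rejection yields 0 for Bob; Alice offers 0 and keeps 1000.
Round 3 (Bob proposes): Alice can get 1000 next round, worth 0.96 × 1000 = 960 now; Bob offers that and keeps 40.
Round 2 (Alice proposes): Bob can get 40 next round, worth 0.96 × 40 = 38.4 now; Alice offers that and keeps 961.6.
Round 1 (Bob proposes): Alice can get 961.6 next round, worth 0.96 × 961.6 = 923.136 now; Bob offers that and keeps 76.864.

76.86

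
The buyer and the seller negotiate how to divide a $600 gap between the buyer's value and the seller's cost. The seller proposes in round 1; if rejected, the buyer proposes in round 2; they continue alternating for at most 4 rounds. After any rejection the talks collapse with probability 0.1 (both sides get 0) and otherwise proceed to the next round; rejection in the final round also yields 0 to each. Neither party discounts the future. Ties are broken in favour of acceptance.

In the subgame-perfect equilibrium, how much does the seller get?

Round 4 (the buyer proposes): rejection yields 0 for the seller; the buyer offers 0 and keeps 600.
Round 3 (the seller proposes): rejecting gives the buyer an expected 0.9 × 600 = 540; the seller offers that and keeps 60.
Round 2 (the buyer proposes): rejecting gives the seller an expected 0.9 × 60 = 54; the buyer offers that and keeps 546.
Round 1 (the seller proposes): rejecting gives the buyer an expected 0.9 × 546 = 491.4, so the seller offers 491.4, keeping 108.6.

108.6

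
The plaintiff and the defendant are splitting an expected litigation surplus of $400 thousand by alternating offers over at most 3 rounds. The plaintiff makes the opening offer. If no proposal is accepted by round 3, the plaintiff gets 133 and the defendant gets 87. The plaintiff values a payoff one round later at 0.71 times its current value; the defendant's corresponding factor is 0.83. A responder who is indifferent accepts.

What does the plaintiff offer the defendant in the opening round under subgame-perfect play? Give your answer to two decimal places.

147.55

Solve by backward induction from round 3.
Round 3 (the plaintiff proposes): the defendant gets 87 if talks fail, so the plaintiff offers 87 and keeps 313.
Round 2 (the defendant proposes): the plaintiff can get 313 next round, worth 0.71 × 313 = 222.23 now. The defendant offers 222.23 and keeps 400 − 222.23 = 177.77.
Round 1 (the plaintiff proposes): the defendant can get 177.77 next round, worth 0.83 × 177.77 = 147.5491 now; the plaintiff offers that and keeps 252.4509.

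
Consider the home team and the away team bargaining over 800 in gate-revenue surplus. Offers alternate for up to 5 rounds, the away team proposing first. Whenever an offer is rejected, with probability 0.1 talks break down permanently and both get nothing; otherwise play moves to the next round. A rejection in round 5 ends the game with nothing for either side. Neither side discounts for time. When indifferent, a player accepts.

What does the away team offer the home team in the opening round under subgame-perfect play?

130.32

By backward induction:
Round 5 (the away team proposes): the home team will accept anything ≥ 0, so the away team offers 0 and keeps 800.
Round 4 (the home team proposes): rejecting gives the away team an expected 0.9 × 800 = 720. The home team offers 720 and keeps 800 − 720 = 80.
Round 3 (the away team proposes): rejecting gives the home team an expected 0.9 × 80 = 72, so the away team offers 72, keeping 728.
Round 2 (the home team proposes): rejecting gives the away team an expected 0.9 × 728 = 655.2; the home team offers that and keeps 144.8.
Round 1 (the away team proposes): rejecting gives the home team an expected 0.9 × 144.8 = 130.32; the away team offers that and keeps 669.68.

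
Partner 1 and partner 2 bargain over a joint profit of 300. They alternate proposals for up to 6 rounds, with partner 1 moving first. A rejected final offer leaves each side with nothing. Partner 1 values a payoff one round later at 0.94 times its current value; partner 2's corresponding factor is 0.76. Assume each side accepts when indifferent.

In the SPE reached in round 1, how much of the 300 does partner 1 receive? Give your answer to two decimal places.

160.18

Round 6 (partner 2 proposes): partner 1 will accept anything ≥ 0, so partner 2 offers 0 and keeps 300.
Round 5 (partner 1 proposes): partner 2 can get 300 next round, worth 0.76 × 300 = 228 now, so partner 1 offers 228, keeping 72.
Round 4 (partner 2 proposes): partner 1 can get 72 next round, worth 0.94 × 72 = 67.68 now. Partner 2 offers 67.68 and keeps 300 − 67.68 = 232.32.
Round 3 (partner 1 proposes): partner 2 can get 232.32 next round, worth 0.76 × 232.32 = 176.5632 now, so partner 1 offers 176.5632, keeping 123.4368.
Round 2 (partner 2 proposes): partner 1 can get 123.4368 next round, worth 0.94 × 123.4368 = 116.030592 now, so partner 2 offers 116.030592, keeping 183.969408.
Round 1 (partner 1 proposes): partner 2 can get 183.969408 next round, worth 0.76 × 183.969408 = 139.81675008 now, so partner 1 offers 139.81675008, keeping 160.18324992.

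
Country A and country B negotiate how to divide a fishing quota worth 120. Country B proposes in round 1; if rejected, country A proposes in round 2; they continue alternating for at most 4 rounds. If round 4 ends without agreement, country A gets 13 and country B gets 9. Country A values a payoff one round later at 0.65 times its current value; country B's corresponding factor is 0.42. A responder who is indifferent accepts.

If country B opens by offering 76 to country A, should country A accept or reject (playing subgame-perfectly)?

Round 4 (country A proposes): country B gets 9 if talks fail, so country A offers 9 and keeps 111.
Round 3 (country B proposes): country A can get 111 next round, worth 0.65 × 111 = 72.15 now, so country B offers 72.15, keeping 47.85.
Round 2 (country A proposes): country B can get 47.85 next round, worth 0.42 × 47.85 = 20.097 now, so country A offers 20.097, keeping 99.903.
So by rejecting in round 1, country A gets 99.903 next round, worth 0.65 × 99.903 = 64.93695 now.
Offer 76 ≥ 64.93695, so country A accepts.

Accept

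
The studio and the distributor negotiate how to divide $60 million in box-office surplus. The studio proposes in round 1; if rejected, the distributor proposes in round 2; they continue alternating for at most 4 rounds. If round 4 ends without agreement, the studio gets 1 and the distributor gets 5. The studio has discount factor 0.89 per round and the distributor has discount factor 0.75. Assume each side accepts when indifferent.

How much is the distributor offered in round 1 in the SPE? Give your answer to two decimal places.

34.49

Round 4 (the distributor proposes): the studio gets 1 if talks fail, so the distributor offers 1 and keeps 59.
Round 3 (the studio proposes): the distributor can get 59 next round, worth 0.75 × 59 = 44.25 now; the studio offers that and keeps 15.75.
Round 2 (the distributor proposes): the studio can get 15.75 next round, worth 0.89 × 15.75 = 14.0175 now, so the distributor offers 14.0175, keeping 45.9825.
Round 1 (the studio proposes): the distributor can get 45.9825 next round, worth 0.75 × 45.9825 = 34.486875 now. The studio offers 34.486875 and keeps 60 − 34.486875 = 25.513125.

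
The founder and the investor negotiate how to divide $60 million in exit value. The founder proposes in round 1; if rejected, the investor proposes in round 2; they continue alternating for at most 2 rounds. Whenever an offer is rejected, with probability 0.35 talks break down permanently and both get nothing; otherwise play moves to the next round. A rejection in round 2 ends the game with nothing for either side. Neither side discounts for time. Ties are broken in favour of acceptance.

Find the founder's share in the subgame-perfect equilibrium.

21

By backward induction:
Round 2 (the investor proposes): the founder will accept anything ≥ 0, so the investor offers 0 and keeps 60.
Round 1 (the founder proposes): rejecting gives the investor an expected 0.65 × 60 = 39. The founder offers 39 and keeps 60 − 39 = 21.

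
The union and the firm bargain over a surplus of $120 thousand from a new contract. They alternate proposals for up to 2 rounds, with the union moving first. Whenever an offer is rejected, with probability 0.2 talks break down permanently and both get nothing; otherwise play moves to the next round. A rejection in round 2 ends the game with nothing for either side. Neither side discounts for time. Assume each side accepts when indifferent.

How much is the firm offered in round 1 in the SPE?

By backward induction:
Round 2 (the firm proposes): rejection yields 0 for the union; the firm offers 0 and keeps 120.
Round 1 (the union proposes): rejecting gives the firm an expected 0.8 × 120 = 96. The union offers 96 and keeps 120 − 96 = 24.

96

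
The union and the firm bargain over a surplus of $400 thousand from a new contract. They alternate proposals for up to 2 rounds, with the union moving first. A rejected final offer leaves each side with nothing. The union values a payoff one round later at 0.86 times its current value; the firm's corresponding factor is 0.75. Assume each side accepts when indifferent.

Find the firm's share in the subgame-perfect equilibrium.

300

By backward induction:
Round 2 (the firm proposes): rejection yields 0 for the union; the firm offers 0 and keeps 400.
Round 1 (the union proposes): the firm can get 400 next round, worth 0.75 × 400 = 300 now. The union offers 300 and keeps 400 − 300 = 100.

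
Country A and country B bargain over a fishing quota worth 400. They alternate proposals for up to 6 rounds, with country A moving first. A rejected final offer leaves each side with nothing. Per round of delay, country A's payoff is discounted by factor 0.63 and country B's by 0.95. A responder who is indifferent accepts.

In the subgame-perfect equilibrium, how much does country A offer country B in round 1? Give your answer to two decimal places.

Round 6 (country B proposes): rejection yields 0 for country A; country B offers 0 and keeps 400.
Round 5 (country A proposes): country B can get 400 next round, worth 0.95 × 400 = 380 now. Country A offers 380 and keeps 400 − 380 = 20.
Round 4 (country B proposes): country A can get 20 next round, worth 0.63 × 20 = 12.6 now. Country B offers 12.6 and keeps 400 − 12.6 = 387.4.
Round 3 (country A proposes): country B can get 387.4 next round, worth 0.95 × 387.4 = 368.03 now; country A offers that and keeps 31.97.
Round 2 (country B proposes): country A can get 31.97 next round, worth 0.63 × 31.97 = 20.1411 now. Country B offers 20.1411 and keeps 400 − 20.1411 = 379.8589.
Round 1 (country A proposes): country B can get 379.8589 next round, worth 0.95 × 379.8589 = 360.865955 now, so country A offers 360.865955, keeping 39.134045.

360.87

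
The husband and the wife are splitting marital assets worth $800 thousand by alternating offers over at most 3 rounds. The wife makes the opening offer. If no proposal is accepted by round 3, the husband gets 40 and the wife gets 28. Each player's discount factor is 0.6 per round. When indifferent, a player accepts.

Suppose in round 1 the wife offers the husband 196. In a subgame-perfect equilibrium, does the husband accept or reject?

Reject

Work out the husband's continuation value if the offer is rejected.
Round 3 (the wife proposes): the husband gets 40 if talks fail, so the wife offers 40 and keeps 760.
Round 2 (the husband proposes): the wife can get 760 next round, worth 0.6 × 760 = 456 now; the husband offers that and keeps 344.
So by rejecting in round 1, the husband gets 344 next round, worth 0.6 × 344 = 206.4 now.
Offer 196 < 206.4, so the husband rejects.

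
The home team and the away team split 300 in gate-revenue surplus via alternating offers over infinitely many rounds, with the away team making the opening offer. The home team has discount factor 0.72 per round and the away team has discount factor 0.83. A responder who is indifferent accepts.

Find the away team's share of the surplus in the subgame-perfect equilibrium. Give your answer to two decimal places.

In a stationary SPE each proposer offers the other exactly their discounted continuation value.
If the away team keeps x when proposing and the home team keeps y when proposing, then x = 300 − 0.72y and y = 300 − 0.83x.
Solving: x = 300(1 − 0.72) / (1 − 0.83·0.72) = 84 / 0.4024 ≈ 208.7475.
The home team gets 300 − 208.7475 ≈ 91.2525.

208.75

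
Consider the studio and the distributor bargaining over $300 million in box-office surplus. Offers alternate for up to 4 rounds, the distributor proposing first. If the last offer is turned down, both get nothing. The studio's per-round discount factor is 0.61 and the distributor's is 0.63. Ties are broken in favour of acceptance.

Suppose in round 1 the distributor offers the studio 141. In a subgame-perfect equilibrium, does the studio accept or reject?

Accept

Round 4 (the studio proposes): rejection yields 0 for the distributor; the studio offers 0 and keeps 300.
Round 3 (the distributor proposes): the studio can get 300 next round, worth 0.61 × 300 = 183 now, so the distributor offers 183, keeping 117.
Round 2 (the studio proposes): the distributor can get 117 next round, worth 0.63 × 117 = 73.71 now. The studio offers 73.71 and keeps 300 − 73.71 = 226.29.
So by rejecting in round 1, the studio gets 226.29 next round, worth 0.61 × 226.29 = 138.0369 now.
Offer 141 ≥ 138.0369, so the studio accepts.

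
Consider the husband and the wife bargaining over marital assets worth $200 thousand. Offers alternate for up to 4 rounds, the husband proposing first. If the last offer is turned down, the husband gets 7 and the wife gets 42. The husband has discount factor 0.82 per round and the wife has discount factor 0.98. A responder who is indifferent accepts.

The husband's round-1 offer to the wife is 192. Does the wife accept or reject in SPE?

Accept

Round 4 (the wife proposes): the husband gets 7 if talks fail, so the wife offers 7 and keeps 193.
Round 3 (the husband proposes): the wife can get 193 next round, worth 0.98 × 193 = 189.14 now; the husband offers that and keeps 10.86.
Round 2 (the wife proposes): the husband can get 10.86 next round, worth 0.82 × 10.86 = 8.9052 now, so the wife offers 8.9052, keeping 191.0948.
So by rejecting in round 1, the wife gets 191.0948 next round, worth 0.98 × 191.0948 = 187.272904 now.
Offer 192 ≥ 187.272904, so the wife accepts.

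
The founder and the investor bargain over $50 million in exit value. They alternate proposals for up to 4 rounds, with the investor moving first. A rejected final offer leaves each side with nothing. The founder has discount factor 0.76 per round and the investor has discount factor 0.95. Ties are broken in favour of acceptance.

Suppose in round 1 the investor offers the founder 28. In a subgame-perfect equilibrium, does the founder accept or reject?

Round 4 (the founder proposes): rejection yields 0 for the investor; the founder offers 0 and keeps 50.
Round 3 (the investor proposes): the founder can get 50 next round, worth 0.76 × 50 = 38 now. The investor offers 38 and keeps 50 − 38 = 12.
Round 2 (the founder proposes): the investor can get 12 next round, worth 0.95 × 12 = 11.4 now. The founder offers 11.4 and keeps 50 − 11.4 = 38.6.
So by rejecting in round 1, the founder gets 38.6 next round, worth 0.76 × 38.6 = 29.336 now.
Offer 28 < 29.336, so the founder rejects.

Reject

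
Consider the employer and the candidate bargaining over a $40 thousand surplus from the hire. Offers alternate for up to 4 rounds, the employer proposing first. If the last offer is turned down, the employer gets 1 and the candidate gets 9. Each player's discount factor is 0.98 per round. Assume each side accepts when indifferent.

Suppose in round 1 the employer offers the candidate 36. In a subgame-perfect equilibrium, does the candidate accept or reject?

Reject

Work out the candidate's continuation value if the offer is rejected.
Round 4 (the candidate proposes): the employer gets 1 if talks fail, so the candidate offers 1 and keeps 39.
Round 3 (the employer proposes): the candidate can get 39 next round, worth 0.98 × 39 = 38.22 now. The employer offers 38.22 and keeps 40 − 38.22 = 1.78.
Round 2 (the candidate proposes): the employer can get 1.78 next round, worth 0.98 × 1.78 = 1.7444 now, so the candidate offers 1.7444, keeping 38.2556.
So by rejecting in round 1, the candidate gets 38.2556 next round, worth 0.98 × 38.2556 = 37.490488 now.
Offer 36 < 37.490488, so the candidate rejects.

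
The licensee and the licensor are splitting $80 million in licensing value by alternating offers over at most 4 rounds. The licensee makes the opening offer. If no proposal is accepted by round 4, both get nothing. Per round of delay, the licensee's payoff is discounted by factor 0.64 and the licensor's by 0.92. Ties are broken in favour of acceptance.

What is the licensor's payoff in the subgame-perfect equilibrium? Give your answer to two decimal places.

69.83

Work backward from the last round.
Round 4 (the licensor proposes): rejection yields 0 for the licensee; the licensor offers 0 and keeps 80.
Round 3 (the licensee proposes): the licensor can get 80 next round, worth 0.92 × 80 = 73.6 now; the licensee offers that and keeps 6.4.
Round 2 (the licensor proposes): the licensee can get 6.4 next round, worth 0.64 × 6.4 = 4.096 now, so the licensor offers 4.096, keeping 75.904.
Round 1 (the licensee proposes): the licensor can get 75.904 next round, worth 0.92 × 75.904 = 69.83168 now, so the licensee offers 69.83168, keeping 10.16832.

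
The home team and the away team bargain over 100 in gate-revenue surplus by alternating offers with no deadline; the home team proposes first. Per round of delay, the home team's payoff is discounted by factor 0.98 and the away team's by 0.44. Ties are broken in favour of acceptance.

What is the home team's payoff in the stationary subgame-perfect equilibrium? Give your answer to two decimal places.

98.45

Let x be the home team's share when the home team proposes and y be the away team's share when the away team proposes.
The away team accepts iff offered ≥ 0.44·y, so x = 100 − 0.44y. Symmetrically y = 100 − 0.98x.
Substituting: x = 100 − 0.44(100 − 0.98x), giving x(1 − 0.98·0.44) = 100(1 − 0.44).
So x = 100 × 0.56 / 0.5688 ≈ 98.4529, and the away team receives 100 − x ≈ 1.5471.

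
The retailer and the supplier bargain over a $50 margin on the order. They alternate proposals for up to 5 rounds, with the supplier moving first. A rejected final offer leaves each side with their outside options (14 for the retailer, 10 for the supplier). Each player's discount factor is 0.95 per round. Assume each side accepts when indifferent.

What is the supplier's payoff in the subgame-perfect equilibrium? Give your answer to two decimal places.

34.08

Round 5 (the supplier proposes): the retailer gets 14 if talks fail, so the supplier offers 14 and keeps 36.
Round 4 (the retailer proposes): the supplier can get 36 next round, worth 0.95 × 36 = 34.2 now, so the retailer offers 34.2, keeping 15.8.
Round 3 (the supplier proposes): the retailer can get 15.8 next round, worth 0.95 × 15.8 = 15.01 now, so the supplier offers 15.01, keeping 34.99.
Round 2 (the retailer proposes): the supplier can get 34.99 next round, worth 0.95 × 34.99 = 33.2405 now. The retailer offers 33.2405 and keeps 50 − 33.2405 = 16.7595.
Round 1 (the supplier proposes): the retailer can get 16.7595 next round, worth 0.95 × 16.7595 = 15.921525 now. The supplier offers 15.921525 and keeps 50 − 15.921525 = 34.078475.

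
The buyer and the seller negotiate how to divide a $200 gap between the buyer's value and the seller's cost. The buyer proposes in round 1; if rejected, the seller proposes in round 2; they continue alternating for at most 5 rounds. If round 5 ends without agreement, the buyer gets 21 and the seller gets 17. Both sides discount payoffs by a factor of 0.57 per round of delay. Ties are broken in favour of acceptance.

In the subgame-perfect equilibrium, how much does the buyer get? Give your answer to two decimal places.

133.26

Round 5 (the buyer proposes): the seller gets 17 if talks fail, so the buyer offers 17 and keeps 183.
Round 4 (the seller proposes): the buyer can get 183 next round, worth 0.57 × 183 = 104.31 now. The seller offers 104.31 and keeps 200 − 104.31 = 95.69.
Round 3 (the buyer proposes): the seller can get 95.69 next round, worth 0.57 × 95.69 = 54.5433 now; the buyer offers that and keeps 145.4567.
Round 2 (the seller proposes): the buyer can get 145.4567 next round, worth 0.57 × 145.4567 = 82.910319 now. The seller offers 82.910319 and keeps 200 − 82.910319 = 117.089681.
Round 1 (the buyer proposes): the seller can get 117.089681 next round, worth 0.57 × 117.089681 = 66.74111817 now, so the buyer offers 66.74111817, keeping 133.25888183.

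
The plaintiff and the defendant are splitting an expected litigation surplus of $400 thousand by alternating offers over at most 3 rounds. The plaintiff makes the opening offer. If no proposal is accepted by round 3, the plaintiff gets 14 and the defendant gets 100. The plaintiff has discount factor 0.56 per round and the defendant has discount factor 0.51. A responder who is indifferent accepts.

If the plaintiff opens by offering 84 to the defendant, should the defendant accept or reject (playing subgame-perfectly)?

Work out the defendant's continuation value if the offer is rejected.
Round 3 (the plaintiff proposes): the defendant gets 100 if talks fail, so the plaintiff offers 100 and keeps 300.
Round 2 (the defendant proposes): the plaintiff can get 300 next round, worth 0.56 × 300 = 168 now, so the defendant offers 168, keeping 232.
So by rejecting in round 1, the defendant gets 232 next round, worth 0.51 × 232 = 118.32 now.
Offer 84 < 118.32, so the defendant rejects.

Reject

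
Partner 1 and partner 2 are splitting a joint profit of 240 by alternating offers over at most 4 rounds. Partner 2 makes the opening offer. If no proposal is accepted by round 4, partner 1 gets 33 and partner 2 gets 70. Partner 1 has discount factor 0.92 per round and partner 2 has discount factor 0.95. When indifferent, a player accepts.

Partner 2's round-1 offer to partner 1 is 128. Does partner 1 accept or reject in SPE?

Reject

Work out partner 1's continuation value if the offer is rejected.
Round 4 (partner 1 proposes): partner 2 gets 70 if talks fail, so partner 1 offers 70 and keeps 170.
Round 3 (partner 2 proposes): partner 1 can get 170 next round, worth 0.92 × 170 = 156.4 now; partner 2 offers that and keeps 83.6.
Round 2 (partner 1 proposes): partner 2 can get 83.6 next round, worth 0.95 × 83.6 = 79.42 now. Partner 1 offers 79.42 and keeps 240 − 79.42 = 160.58.
So by rejecting in round 1, partner 1 gets 160.58 next round, worth 0.92 × 160.58 = 147.7336 now.
Offer 128 < 147.7336, so partner 1 rejects.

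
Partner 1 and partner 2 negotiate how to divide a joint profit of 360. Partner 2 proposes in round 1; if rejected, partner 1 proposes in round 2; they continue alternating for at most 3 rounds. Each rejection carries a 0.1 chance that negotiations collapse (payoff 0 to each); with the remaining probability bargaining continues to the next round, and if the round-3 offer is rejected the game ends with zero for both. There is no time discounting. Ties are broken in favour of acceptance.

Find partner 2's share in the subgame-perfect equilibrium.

Round 3 (partner 2 proposes): rejection yields 0 for partner 1; partner 2 offers 0 and keeps 360.
Round 2 (partner 1 proposes): rejecting gives partner 2 an expected 0.9 × 360 = 324. Partner 1 offers 324 and keeps 360 − 324 = 36.
Round 1 (partner 2 proposes): rejecting gives partner 1 an expected 0.9 × 36 = 32.4. Partner 2 offers 32.4 and keeps 360 − 32.4 = 327.6.

327.6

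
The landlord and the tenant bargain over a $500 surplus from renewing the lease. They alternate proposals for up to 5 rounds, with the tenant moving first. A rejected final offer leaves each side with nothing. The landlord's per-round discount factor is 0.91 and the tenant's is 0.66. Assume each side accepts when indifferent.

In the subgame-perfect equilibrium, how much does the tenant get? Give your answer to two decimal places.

252.39

Round 5 (the tenant proposes): the landlord will accept anything ≥ 0, so the tenant offers 0 and keeps 500.
Round 4 (the landlord proposes): the tenant can get 500 next round, worth 0.66 × 500 = 330 now, so the landlord offers 330, keeping 170.
Round 3 (the tenant proposes): the landlord can get 170 next round, worth 0.91 × 170 = 154.7 now. The tenant offers 154.7 and keeps 500 − 154.7 = 345.3.
Round 2 (the landlord proposes): the tenant can get 345.3 next round, worth 0.66 × 345.3 = 227.898 now; the landlord offers that and keeps 272.102.
Round 1 (the tenant proposes): the landlord can get 272.102 next round, worth 0.91 × 272.102 = 247.61282 now. The tenant offers 247.61282 and keeps 500 − 247.61282 = 252.38718.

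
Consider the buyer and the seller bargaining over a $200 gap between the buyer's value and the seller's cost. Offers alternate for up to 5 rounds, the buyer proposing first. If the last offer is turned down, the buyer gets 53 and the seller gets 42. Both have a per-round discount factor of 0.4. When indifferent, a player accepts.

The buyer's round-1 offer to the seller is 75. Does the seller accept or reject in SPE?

Round 5 (the buyer proposes): the seller gets 42 if talks fail, so the buyer offers 42 and keeps 158.
Round 4 (the seller proposes): the buyer can get 158 next round, worth 0.4 × 158 = 63.2 now. The seller offers 63.2 and keeps 200 − 63.2 = 136.8.
Round 3 (the buyer proposes): the seller can get 136.8 next round, worth 0.4 × 136.8 = 54.72 now. The buyer offers 54.72 and keeps 200 − 54.72 = 145.28.
Round 2 (the seller proposes): the buyer can get 145.28 next round, worth 0.4 × 145.28 = 58.112 now; the seller offers that and keeps 141.888.
So by rejecting in round 1, the seller gets 141.888 next round, worth 0.4 × 141.888 = 56.7552 now.
Offer 75 ≥ 56.7552, so the seller accepts.

Accept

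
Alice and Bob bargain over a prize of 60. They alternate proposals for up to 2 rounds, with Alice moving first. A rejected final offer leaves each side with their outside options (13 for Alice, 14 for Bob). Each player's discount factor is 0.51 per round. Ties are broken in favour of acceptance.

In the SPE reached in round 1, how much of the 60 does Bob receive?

Solve by backward induction from round 2.
Round 2 (Bob proposes): Alice gets 13 if talks fail, so Bob offers 13 and keeps 47.
Round 1 (Alice proposes): Bob can get 47 next round, worth 0.51 × 47 = 23.97 now, so Alice offers 23.97, keeping 36.03.

23.97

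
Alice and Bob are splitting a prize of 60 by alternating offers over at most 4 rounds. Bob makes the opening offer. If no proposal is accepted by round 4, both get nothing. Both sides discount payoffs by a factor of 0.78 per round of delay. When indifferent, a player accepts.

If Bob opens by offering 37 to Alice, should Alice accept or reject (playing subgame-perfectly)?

Reject

Work out Alice's continuation value if the offer is rejected.
Round 4 (Alice proposes): rejection yields 0 for Bob; Alice offers 0 and keeps 60.
Round 3 (Bob proposes): Alice can get 60 next round, worth 0.78 × 60 = 46.8 now, so Bob offers 46.8, keeping 13.2.
Round 2 (Alice proposes): Bob can get 13.2 next round, worth 0.78 × 13.2 = 10.296 now. Alice offers 10.296 and keeps 60 − 10.296 = 49.704.
So by rejecting in round 1, Alice gets 49.704 next round, worth 0.78 × 49.704 = 38.76912 now.
Offer 37 < 38.76912, so Alice rejects.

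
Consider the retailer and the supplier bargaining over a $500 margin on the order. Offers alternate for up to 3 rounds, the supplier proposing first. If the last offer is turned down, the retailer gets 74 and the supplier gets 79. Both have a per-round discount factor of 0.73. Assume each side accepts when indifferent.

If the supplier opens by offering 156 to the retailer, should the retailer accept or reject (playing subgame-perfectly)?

Round 3 (the supplier proposes): the retailer gets 74 if talks fail, so the supplier offers 74 and keeps 426.
Round 2 (the retailer proposes): the supplier can get 426 next round, worth 0.73 × 426 = 310.98 now, so the retailer offers 310.98, keeping 189.02.
So by rejecting in round 1, the retailer gets 189.02 next round, worth 0.73 × 189.02 = 137.9846 now.
Offer 156 ≥ 137.9846, so the retailer accepts.

Accept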